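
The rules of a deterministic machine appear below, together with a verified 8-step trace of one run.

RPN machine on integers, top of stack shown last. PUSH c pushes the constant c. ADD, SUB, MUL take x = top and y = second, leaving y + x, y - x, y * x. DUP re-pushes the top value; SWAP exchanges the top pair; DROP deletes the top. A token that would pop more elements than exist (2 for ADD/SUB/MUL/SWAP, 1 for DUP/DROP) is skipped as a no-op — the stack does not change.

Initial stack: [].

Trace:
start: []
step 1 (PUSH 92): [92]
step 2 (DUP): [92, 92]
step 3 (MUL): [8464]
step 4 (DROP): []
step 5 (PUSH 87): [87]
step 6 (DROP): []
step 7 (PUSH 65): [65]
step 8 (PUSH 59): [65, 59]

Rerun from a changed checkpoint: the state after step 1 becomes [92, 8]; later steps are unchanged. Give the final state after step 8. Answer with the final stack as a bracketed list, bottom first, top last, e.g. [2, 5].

state after step 1 := [92, 8]
step 2 (DUP): [92, 8, 8]
step 3 (MUL): [92, 64]
step 4 (DROP): [92]
step 5 (PUSH 87): [92, 87]
step 6 (DROP): [92]
step 7 (PUSH 65): [92, 65]
step 8 (PUSH 59): [92, 65, 59]

[92, 65, 59]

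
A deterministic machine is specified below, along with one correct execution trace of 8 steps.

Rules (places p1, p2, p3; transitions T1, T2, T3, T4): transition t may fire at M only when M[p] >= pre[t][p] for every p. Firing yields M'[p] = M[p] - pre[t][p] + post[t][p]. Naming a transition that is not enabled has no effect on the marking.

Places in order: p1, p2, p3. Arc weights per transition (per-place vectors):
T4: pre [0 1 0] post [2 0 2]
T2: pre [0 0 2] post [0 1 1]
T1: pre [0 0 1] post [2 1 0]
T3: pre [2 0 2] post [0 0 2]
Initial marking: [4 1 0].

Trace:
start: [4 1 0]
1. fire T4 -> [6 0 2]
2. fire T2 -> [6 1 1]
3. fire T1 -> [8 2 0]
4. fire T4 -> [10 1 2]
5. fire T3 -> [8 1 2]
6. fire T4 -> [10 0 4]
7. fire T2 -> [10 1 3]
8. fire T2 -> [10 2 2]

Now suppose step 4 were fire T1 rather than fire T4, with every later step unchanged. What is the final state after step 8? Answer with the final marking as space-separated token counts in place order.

10 2 1

(re-executing from step 4 with the substitution; state before step 4: [8 2 0])
4. fire T1 -> [8 2 0]
5. fire T3 -> [8 2 0]
6. fire T4 -> [10 1 2]
7. fire T2 -> [10 2 1]
8. fire T2 -> [10 2 1]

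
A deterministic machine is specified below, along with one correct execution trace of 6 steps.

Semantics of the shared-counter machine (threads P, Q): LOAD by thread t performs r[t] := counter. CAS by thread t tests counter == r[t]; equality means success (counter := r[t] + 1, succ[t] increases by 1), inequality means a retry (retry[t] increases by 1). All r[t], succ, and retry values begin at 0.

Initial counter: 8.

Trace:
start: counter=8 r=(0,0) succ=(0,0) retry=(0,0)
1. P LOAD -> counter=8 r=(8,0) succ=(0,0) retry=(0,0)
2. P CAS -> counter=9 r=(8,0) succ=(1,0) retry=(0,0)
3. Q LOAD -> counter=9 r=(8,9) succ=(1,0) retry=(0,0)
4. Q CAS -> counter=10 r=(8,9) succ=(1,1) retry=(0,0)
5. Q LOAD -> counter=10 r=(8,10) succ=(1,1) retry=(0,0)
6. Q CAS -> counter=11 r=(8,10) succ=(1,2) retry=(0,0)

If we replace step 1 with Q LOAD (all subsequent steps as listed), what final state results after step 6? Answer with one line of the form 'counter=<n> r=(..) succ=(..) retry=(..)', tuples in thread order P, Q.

(re-executing from step 1 with the substitution; state before step 1: counter=8 r=(0,0) succ=(0,0) retry=(0,0))
1. Q LOAD -> counter=8 r=(0,8) succ=(0,0) retry=(0,0)
2. P CAS -> counter=8 r=(0,8) succ=(0,0) retry=(1,0)
3. Q LOAD -> counter=8 r=(0,8) succ=(0,0) retry=(1,0)
4. Q CAS -> counter=9 r=(0,8) succ=(0,1) retry=(1,0)
5. Q LOAD -> counter=9 r=(0,9) succ=(0,1) retry=(1,0)
6. Q CAS -> counter=10 r=(0,9) succ=(0,2) retry=(1,0)

counter=10 r=(0,9) succ=(0,2) retry=(1,0)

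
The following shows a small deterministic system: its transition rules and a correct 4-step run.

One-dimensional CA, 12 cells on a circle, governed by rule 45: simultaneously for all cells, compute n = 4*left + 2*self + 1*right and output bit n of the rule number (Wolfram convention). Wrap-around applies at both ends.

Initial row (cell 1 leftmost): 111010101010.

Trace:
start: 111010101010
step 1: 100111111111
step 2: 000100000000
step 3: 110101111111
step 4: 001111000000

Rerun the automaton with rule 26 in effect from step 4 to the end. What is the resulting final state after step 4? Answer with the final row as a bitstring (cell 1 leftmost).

(re-executing step 4 under rule 26; state before step 4: 110101111111)
step 4: 000001000000

000001000000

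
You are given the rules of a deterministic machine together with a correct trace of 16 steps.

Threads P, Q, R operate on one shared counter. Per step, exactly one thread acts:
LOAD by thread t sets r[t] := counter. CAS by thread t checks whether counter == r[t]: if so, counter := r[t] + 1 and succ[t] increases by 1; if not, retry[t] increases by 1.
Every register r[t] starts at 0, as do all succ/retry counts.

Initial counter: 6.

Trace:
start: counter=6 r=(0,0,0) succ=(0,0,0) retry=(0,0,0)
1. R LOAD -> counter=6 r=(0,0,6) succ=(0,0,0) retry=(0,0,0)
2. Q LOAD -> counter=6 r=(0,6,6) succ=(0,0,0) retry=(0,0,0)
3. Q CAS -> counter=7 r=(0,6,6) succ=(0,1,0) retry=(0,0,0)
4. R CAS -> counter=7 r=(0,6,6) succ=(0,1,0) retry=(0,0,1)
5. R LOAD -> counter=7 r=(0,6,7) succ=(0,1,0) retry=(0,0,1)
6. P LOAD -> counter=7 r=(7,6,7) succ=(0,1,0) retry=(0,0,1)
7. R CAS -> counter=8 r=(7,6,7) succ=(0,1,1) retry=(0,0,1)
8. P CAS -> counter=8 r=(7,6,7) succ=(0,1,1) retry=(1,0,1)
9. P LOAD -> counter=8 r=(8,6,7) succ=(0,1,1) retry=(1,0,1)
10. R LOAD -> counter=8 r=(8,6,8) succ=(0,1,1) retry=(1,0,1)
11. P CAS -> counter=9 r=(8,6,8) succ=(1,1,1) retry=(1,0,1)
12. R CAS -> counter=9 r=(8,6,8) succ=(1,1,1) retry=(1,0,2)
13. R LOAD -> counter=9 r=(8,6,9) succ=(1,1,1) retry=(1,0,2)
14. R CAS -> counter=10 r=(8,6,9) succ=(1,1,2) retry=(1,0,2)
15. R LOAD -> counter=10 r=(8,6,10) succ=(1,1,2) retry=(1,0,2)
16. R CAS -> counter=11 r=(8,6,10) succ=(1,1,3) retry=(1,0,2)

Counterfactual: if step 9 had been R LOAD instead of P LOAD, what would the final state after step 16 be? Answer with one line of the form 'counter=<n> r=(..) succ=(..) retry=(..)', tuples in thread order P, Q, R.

counter=11 r=(7,6,10) succ=(0,1,4) retry=(2,0,1)

(re-executing from step 9 with the substitution; state before step 9: counter=8 r=(7,6,7) succ=(0,1,1) retry=(1,0,1))
9. R LOAD -> counter=8 r=(7,6,8) succ=(0,1,1) retry=(1,0,1)
10. R LOAD -> counter=8 r=(7,6,8) succ=(0,1,1) retry=(1,0,1)
11. P CAS -> counter=8 r=(7,6,8) succ=(0,1,1) retry=(2,0,1)
12. R CAS -> counter=9 r=(7,6,8) succ=(0,1,2) retry=(2,0,1)
13. R LOAD -> counter=9 r=(7,6,9) succ=(0,1,2) retry=(2,0,1)
14. R CAS -> counter=10 r=(7,6,9) succ=(0,1,3) retry=(2,0,1)
15. R LOAD -> counter=10 r=(7,6,10) succ=(0,1,3) retry=(2,0,1)
16. R CAS -> counter=11 r=(7,6,10) succ=(0,1,4) retry=(2,0,1)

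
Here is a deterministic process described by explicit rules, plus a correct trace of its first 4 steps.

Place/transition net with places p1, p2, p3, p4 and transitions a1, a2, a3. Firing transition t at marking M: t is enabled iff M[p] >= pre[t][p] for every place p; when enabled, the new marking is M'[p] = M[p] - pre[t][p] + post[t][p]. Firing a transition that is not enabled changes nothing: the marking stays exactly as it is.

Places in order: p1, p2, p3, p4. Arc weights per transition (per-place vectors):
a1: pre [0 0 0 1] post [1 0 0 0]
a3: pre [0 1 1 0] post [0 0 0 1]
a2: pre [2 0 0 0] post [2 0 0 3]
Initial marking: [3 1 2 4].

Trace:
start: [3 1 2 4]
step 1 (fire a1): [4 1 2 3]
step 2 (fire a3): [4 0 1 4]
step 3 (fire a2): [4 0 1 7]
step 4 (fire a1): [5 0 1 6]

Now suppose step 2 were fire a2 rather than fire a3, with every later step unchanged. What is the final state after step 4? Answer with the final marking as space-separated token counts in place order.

5 1 2 8

(re-executing from step 2 with the substitution; state before step 2: [4 1 2 3])
step 2 (fire a2): [4 1 2 6]
step 3 (fire a2): [4 1 2 9]
step 4 (fire a1): [5 1 2 8]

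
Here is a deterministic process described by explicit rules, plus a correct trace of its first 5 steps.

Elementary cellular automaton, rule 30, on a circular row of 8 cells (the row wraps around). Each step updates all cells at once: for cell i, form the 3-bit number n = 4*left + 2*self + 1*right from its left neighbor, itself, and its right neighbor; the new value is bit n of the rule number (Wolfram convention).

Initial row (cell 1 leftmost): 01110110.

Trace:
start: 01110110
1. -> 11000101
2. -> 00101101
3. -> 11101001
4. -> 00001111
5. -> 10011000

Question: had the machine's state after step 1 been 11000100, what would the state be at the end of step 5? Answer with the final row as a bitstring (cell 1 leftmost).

state after step 1 := 11000100
2. -> 10101111
3. -> 00101000
4. -> 01101100
5. -> 11001010

11001010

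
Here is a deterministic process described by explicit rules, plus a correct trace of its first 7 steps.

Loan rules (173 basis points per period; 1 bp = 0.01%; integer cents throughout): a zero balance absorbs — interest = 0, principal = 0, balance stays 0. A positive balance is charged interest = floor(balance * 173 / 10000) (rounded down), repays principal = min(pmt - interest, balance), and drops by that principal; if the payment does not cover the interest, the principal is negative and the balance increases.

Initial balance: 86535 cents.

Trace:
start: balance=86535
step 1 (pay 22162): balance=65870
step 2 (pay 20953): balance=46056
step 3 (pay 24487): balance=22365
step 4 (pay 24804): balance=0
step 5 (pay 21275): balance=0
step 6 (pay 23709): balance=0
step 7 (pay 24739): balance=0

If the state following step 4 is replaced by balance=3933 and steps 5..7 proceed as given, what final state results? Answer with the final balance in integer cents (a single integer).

0

state after step 4 := balance=3933
step 5 (pay 21275): balance=0
step 6 (pay 23709): balance=0
step 7 (pay 24739): balance=0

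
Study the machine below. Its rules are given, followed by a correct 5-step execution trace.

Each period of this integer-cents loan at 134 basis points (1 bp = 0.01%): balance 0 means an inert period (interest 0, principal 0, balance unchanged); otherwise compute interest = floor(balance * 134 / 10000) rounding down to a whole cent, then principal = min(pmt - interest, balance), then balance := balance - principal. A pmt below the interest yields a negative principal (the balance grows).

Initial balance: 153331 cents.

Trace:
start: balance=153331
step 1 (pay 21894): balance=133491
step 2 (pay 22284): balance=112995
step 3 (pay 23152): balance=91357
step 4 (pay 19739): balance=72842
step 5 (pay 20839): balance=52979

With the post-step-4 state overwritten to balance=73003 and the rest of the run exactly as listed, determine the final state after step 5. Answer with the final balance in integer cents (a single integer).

53142

state after step 4 := balance=73003
step 5 (pay 20839): balance=53142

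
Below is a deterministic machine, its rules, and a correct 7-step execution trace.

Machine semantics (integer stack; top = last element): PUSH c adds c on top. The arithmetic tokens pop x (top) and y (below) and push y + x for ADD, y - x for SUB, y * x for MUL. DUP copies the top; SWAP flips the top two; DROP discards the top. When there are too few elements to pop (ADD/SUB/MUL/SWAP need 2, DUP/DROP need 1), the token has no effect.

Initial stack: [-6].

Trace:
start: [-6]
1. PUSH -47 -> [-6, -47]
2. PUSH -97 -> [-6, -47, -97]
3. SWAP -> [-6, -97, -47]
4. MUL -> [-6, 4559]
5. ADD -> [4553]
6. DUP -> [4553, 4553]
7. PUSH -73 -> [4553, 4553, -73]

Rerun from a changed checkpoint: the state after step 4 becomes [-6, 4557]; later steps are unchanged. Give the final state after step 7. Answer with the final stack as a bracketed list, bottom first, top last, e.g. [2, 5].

state after step 4 := [-6, 4557]
5. ADD -> [4551]
6. DUP -> [4551, 4551]
7. PUSH -73 -> [4551, 4551, -73]

[4551, 4551, -73]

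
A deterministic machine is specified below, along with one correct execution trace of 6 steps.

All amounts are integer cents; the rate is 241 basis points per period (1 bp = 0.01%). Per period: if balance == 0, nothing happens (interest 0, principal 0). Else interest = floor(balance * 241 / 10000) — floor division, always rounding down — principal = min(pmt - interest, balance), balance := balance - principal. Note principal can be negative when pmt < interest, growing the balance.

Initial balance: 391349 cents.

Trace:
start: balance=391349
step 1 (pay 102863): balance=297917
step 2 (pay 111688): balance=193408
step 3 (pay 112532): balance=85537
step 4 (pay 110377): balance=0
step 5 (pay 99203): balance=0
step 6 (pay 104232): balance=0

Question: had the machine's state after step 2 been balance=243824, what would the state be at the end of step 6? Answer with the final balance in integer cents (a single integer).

0

state after step 2 := balance=243824
step 3 (pay 112532): balance=137168
step 4 (pay 110377): balance=30096
step 5 (pay 99203): balance=0
step 6 (pay 104232): balance=0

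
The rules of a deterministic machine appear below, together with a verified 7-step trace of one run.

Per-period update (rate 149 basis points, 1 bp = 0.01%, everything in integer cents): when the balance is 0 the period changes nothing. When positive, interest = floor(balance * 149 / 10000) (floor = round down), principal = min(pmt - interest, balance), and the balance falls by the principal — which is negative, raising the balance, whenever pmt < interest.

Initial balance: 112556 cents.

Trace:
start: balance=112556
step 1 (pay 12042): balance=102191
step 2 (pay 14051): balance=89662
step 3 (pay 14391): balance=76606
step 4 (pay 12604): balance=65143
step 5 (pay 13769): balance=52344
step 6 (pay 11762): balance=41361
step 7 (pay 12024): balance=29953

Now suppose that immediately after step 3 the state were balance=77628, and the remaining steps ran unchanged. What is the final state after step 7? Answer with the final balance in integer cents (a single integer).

state after step 3 := balance=77628
step 4 (pay 12604): balance=66180
step 5 (pay 13769): balance=53397
step 6 (pay 11762): balance=42430
step 7 (pay 12024): balance=31038

31038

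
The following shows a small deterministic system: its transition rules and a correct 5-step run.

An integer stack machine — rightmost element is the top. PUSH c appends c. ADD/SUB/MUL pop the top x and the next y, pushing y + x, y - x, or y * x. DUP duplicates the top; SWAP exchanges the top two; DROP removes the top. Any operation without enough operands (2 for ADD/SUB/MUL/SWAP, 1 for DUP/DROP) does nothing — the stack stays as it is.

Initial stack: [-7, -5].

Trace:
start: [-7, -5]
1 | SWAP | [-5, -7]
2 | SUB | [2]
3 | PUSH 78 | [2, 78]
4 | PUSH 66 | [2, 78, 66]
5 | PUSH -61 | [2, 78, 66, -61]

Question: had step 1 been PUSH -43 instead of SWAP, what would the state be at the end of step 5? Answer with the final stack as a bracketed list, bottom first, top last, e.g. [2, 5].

[-7, 38, 78, 66, -61]

(re-executing from step 1 with the substitution; state before step 1: [-7, -5])
1 | PUSH -43 | [-7, -5, -43]
2 | SUB | [-7, 38]
3 | PUSH 78 | [-7, 38, 78]
4 | PUSH 66 | [-7, 38, 78, 66]
5 | PUSH -61 | [-7, 38, 78, 66, -61]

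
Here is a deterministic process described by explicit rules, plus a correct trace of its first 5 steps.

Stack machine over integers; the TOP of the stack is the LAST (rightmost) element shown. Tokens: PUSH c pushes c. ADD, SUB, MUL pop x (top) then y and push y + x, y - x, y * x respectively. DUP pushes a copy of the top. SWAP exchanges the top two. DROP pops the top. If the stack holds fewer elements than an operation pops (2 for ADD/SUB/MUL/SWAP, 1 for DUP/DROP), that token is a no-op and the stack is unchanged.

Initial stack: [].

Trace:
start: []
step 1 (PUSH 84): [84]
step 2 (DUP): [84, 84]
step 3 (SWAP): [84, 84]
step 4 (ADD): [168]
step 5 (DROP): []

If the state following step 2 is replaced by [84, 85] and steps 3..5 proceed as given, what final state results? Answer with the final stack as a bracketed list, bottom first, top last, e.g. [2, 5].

[]

state after step 2 := [84, 85]
step 3 (SWAP): [85, 84]
step 4 (ADD): [169]
step 5 (DROP): []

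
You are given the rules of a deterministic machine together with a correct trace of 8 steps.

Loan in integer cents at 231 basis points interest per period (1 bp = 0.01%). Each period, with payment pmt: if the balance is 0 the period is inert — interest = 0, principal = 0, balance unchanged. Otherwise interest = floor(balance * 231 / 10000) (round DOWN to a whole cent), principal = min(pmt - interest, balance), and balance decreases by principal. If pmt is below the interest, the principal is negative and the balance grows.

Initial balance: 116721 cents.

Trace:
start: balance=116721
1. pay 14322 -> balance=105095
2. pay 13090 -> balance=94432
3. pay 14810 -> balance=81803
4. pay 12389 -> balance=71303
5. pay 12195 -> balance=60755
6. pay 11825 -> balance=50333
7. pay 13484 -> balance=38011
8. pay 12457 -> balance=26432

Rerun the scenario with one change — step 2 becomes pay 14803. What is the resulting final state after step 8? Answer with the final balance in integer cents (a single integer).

(re-executing from step 2 with the substitution; state before step 2: balance=105095)
2. pay 14803 -> balance=92719
3. pay 14810 -> balance=80050
4. pay 12389 -> balance=69510
5. pay 12195 -> balance=58920
6. pay 11825 -> balance=48456
7. pay 13484 -> balance=36091
8. pay 12457 -> balance=24467

24467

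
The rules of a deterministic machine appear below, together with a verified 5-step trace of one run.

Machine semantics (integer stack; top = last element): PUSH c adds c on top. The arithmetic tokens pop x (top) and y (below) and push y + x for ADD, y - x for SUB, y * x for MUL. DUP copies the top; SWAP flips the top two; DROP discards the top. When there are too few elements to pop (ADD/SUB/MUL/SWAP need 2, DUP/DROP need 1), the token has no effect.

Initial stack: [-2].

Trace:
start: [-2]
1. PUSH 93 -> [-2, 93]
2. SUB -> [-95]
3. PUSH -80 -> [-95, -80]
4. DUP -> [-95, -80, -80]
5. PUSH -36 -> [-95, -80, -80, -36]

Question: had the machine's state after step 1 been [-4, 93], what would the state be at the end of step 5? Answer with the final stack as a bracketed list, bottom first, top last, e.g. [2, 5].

[-97, -80, -80, -36]

state after step 1 := [-4, 93]
2. SUB -> [-97]
3. PUSH -80 -> [-97, -80]
4. DUP -> [-97, -80, -80]
5. PUSH -36 -> [-97, -80, -80, -36]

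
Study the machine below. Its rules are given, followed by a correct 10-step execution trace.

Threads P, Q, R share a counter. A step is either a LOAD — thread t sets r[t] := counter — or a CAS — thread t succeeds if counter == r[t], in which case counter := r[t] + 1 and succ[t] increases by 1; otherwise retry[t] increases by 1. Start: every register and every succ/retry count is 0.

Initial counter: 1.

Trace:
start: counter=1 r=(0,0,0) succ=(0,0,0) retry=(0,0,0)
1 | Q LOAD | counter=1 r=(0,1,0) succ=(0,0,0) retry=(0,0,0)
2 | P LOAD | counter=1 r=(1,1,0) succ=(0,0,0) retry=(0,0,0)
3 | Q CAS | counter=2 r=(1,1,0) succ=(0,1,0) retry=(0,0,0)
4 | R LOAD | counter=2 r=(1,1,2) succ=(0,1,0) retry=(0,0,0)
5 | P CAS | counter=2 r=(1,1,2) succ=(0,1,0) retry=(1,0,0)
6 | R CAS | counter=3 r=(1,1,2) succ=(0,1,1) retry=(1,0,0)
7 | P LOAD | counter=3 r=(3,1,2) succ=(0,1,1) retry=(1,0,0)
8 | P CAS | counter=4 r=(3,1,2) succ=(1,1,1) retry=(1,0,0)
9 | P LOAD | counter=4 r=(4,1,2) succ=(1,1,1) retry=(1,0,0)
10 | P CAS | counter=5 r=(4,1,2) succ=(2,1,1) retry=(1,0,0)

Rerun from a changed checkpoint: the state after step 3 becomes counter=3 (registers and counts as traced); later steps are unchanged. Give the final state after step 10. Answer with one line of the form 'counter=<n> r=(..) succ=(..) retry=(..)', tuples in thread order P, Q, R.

counter=6 r=(5,1,3) succ=(2,1,1) retry=(1,0,0)

state after step 3 := counter=3 r=(1,1,0) succ=(0,1,0) retry=(0,0,0)
4 | R LOAD | counter=3 r=(1,1,3) succ=(0,1,0) retry=(0,0,0)
5 | P CAS | counter=3 r=(1,1,3) succ=(0,1,0) retry=(1,0,0)
6 | R CAS | counter=4 r=(1,1,3) succ=(0,1,1) retry=(1,0,0)
7 | P LOAD | counter=4 r=(4,1,3) succ=(0,1,1) retry=(1,0,0)
8 | P CAS | counter=5 r=(4,1,3) succ=(1,1,1) retry=(1,0,0)
9 | P LOAD | counter=5 r=(5,1,3) succ=(1,1,1) retry=(1,0,0)
10 | P CAS | counter=6 r=(5,1,3) succ=(2,1,1) retry=(1,0,0)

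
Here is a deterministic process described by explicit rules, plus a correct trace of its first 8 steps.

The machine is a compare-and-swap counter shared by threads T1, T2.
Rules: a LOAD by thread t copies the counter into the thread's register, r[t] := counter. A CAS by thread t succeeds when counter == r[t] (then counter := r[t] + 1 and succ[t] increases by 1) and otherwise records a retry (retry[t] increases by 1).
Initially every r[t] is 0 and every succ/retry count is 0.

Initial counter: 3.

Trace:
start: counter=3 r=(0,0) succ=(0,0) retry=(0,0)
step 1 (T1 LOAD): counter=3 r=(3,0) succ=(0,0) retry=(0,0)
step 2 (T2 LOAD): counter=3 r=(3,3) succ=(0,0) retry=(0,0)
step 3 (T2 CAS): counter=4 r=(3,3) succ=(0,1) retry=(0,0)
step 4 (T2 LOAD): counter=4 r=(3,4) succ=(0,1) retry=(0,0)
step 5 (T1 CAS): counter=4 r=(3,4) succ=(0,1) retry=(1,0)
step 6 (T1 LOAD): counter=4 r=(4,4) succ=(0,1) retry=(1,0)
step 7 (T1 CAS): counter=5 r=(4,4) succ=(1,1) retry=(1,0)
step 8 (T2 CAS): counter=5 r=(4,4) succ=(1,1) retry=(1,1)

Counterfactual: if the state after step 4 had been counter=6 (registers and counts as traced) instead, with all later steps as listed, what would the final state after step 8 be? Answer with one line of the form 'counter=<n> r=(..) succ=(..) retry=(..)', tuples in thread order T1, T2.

counter=7 r=(6,4) succ=(1,1) retry=(1,1)

state after step 4 := counter=6 r=(3,4) succ=(0,1) retry=(0,0)
step 5 (T1 CAS): counter=6 r=(3,4) succ=(0,1) retry=(1,0)
step 6 (T1 LOAD): counter=6 r=(6,4) succ=(0,1) retry=(1,0)
step 7 (T1 CAS): counter=7 r=(6,4) succ=(1,1) retry=(1,0)
step 8 (T2 CAS): counter=7 r=(6,4) succ=(1,1) retry=(1,1)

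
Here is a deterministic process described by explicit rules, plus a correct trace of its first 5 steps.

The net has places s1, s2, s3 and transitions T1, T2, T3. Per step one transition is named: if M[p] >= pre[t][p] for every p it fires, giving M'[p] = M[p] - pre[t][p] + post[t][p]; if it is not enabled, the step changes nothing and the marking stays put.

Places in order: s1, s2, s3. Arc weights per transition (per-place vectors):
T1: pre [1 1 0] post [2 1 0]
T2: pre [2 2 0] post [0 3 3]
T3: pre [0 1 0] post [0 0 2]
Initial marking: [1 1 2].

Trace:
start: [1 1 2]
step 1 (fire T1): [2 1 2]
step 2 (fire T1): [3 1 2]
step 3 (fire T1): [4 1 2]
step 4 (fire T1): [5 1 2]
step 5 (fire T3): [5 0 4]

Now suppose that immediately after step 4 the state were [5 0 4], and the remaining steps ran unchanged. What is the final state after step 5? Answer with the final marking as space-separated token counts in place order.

5 0 4

state after step 4 := [5 0 4]
step 5 (fire T3): [5 0 4]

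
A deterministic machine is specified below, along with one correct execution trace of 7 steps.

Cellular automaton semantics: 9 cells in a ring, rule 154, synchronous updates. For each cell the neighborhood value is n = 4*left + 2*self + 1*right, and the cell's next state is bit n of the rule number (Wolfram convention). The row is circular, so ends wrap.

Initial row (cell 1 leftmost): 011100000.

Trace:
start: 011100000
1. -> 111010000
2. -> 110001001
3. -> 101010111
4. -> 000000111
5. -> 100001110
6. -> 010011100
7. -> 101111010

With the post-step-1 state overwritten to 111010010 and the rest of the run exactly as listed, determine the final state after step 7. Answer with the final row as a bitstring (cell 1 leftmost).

state after step 1 := 111010010
2. -> 110001100
3. -> 101011011
4. -> 000010011
5. -> 100101110
6. -> 011001100
7. -> 110111010

110111010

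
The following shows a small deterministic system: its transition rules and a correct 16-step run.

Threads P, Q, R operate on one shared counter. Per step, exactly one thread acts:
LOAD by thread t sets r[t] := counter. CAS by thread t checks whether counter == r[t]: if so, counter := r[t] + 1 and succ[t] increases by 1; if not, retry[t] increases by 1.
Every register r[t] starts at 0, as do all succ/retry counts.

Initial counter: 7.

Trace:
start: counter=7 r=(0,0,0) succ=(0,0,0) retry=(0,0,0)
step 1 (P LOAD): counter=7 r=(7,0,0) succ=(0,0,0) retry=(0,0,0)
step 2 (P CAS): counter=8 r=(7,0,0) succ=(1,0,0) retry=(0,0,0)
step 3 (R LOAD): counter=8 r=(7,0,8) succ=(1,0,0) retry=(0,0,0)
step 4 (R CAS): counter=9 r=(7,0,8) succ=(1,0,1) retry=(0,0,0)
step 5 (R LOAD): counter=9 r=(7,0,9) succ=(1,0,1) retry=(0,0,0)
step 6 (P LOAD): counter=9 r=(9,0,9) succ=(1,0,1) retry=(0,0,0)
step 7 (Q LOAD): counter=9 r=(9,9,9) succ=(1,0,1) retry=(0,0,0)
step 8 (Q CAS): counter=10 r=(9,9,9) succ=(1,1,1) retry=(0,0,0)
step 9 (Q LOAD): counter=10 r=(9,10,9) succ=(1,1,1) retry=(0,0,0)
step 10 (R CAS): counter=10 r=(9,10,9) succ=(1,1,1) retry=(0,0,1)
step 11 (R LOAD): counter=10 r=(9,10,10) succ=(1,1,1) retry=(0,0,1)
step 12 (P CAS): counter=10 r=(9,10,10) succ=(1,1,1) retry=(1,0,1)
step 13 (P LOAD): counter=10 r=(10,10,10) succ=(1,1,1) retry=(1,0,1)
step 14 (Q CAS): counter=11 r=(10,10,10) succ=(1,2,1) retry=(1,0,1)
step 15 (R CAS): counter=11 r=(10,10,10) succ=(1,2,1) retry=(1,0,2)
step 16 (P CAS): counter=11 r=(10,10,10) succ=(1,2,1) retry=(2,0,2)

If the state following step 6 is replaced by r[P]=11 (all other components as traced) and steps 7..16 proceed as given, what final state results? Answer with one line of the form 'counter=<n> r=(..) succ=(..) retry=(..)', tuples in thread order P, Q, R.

counter=11 r=(10,10,10) succ=(1,2,1) retry=(2,0,2)

state after step 6 := counter=9 r=(11,0,9) succ=(1,0,1) retry=(0,0,0)
step 7 (Q LOAD): counter=9 r=(11,9,9) succ=(1,0,1) retry=(0,0,0)
step 8 (Q CAS): counter=10 r=(11,9,9) succ=(1,1,1) retry=(0,0,0)
step 9 (Q LOAD): counter=10 r=(11,10,9) succ=(1,1,1) retry=(0,0,0)
step 10 (R CAS): counter=10 r=(11,10,9) succ=(1,1,1) retry=(0,0,1)
step 11 (R LOAD): counter=10 r=(11,10,10) succ=(1,1,1) retry=(0,0,1)
step 12 (P CAS): counter=10 r=(11,10,10) succ=(1,1,1) retry=(1,0,1)
step 13 (P LOAD): counter=10 r=(10,10,10) succ=(1,1,1) retry=(1,0,1)
step 14 (Q CAS): counter=11 r=(10,10,10) succ=(1,2,1) retry=(1,0,1)
step 15 (R CAS): counter=11 r=(10,10,10) succ=(1,2,1) retry=(1,0,2)
step 16 (P CAS): counter=11 r=(10,10,10) succ=(1,2,1) retry=(2,0,2)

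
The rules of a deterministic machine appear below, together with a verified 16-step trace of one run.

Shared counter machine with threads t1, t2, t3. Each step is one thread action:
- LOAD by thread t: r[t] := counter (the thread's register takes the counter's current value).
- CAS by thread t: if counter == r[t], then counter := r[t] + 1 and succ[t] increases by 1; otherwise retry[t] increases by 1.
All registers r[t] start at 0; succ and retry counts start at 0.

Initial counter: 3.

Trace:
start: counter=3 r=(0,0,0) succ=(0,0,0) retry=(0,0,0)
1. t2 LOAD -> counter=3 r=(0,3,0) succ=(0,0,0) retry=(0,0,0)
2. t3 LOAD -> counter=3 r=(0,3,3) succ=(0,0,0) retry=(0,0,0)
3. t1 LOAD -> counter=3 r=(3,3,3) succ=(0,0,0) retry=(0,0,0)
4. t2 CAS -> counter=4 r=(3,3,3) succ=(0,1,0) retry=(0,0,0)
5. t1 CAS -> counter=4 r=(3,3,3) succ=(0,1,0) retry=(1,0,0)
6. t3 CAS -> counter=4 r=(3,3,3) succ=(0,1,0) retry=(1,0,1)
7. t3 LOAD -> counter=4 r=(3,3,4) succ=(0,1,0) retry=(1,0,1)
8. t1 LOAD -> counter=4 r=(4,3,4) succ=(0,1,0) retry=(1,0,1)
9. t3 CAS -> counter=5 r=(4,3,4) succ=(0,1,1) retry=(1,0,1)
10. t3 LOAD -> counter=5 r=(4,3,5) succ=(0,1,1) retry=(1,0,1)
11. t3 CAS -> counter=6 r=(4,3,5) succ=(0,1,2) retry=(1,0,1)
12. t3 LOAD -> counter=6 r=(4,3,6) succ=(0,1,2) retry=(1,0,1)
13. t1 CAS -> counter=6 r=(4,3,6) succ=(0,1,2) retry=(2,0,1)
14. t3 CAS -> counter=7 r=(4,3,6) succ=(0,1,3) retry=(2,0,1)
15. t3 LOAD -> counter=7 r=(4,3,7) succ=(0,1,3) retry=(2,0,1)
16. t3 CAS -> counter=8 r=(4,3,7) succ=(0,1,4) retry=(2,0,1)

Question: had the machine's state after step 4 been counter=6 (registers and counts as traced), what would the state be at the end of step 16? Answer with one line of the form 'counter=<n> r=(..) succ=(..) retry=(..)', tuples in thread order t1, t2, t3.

state after step 4 := counter=6 r=(3,3,3) succ=(0,1,0) retry=(0,0,0)
5. t1 CAS -> counter=6 r=(3,3,3) succ=(0,1,0) retry=(1,0,0)
6. t3 CAS -> counter=6 r=(3,3,3) succ=(0,1,0) retry=(1,0,1)
7. t3 LOAD -> counter=6 r=(3,3,6) succ=(0,1,0) retry=(1,0,1)
8. t1 LOAD -> counter=6 r=(6,3,6) succ=(0,1,0) retry=(1,0,1)
9. t3 CAS -> counter=7 r=(6,3,6) succ=(0,1,1) retry=(1,0,1)
10. t3 LOAD -> counter=7 r=(6,3,7) succ=(0,1,1) retry=(1,0,1)
11. t3 CAS -> counter=8 r=(6,3,7) succ=(0,1,2) retry=(1,0,1)
12. t3 LOAD -> counter=8 r=(6,3,8) succ=(0,1,2) retry=(1,0,1)
13. t1 CAS -> counter=8 r=(6,3,8) succ=(0,1,2) retry=(2,0,1)
14. t3 CAS -> counter=9 r=(6,3,8) succ=(0,1,3) retry=(2,0,1)
15. t3 LOAD -> counter=9 r=(6,3,9) succ=(0,1,3) retry=(2,0,1)
16. t3 CAS -> counter=10 r=(6,3,9) succ=(0,1,4) retry=(2,0,1)

counter=10 r=(6,3,9) succ=(0,1,4) retry=(2,0,1)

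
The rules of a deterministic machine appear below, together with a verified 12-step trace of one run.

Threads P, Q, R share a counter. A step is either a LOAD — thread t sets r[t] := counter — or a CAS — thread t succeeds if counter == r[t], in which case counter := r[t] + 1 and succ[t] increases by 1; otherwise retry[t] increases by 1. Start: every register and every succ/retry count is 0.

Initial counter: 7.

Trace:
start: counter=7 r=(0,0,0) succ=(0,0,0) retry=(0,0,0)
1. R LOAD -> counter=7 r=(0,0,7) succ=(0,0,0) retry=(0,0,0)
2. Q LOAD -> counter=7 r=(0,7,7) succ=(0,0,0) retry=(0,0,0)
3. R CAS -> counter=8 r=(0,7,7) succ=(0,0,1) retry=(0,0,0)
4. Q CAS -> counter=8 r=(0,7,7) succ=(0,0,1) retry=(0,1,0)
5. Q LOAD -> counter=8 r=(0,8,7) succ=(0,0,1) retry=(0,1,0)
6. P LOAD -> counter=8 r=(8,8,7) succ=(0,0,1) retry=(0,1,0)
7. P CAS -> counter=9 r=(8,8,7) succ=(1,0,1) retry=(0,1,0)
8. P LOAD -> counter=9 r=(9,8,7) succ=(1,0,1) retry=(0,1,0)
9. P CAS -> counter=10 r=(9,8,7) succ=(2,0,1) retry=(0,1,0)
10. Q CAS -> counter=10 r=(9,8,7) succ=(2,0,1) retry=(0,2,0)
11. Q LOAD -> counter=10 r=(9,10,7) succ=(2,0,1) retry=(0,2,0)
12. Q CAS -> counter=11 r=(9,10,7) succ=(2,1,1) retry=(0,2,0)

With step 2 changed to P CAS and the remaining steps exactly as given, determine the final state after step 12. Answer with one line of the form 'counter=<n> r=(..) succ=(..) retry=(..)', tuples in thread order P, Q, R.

counter=11 r=(9,10,7) succ=(2,1,1) retry=(1,2,0)

(re-executing from step 2 with the substitution; state before step 2: counter=7 r=(0,0,7) succ=(0,0,0) retry=(0,0,0))
2. P CAS -> counter=7 r=(0,0,7) succ=(0,0,0) retry=(1,0,0)
3. R CAS -> counter=8 r=(0,0,7) succ=(0,0,1) retry=(1,0,0)
4. Q CAS -> counter=8 r=(0,0,7) succ=(0,0,1) retry=(1,1,0)
5. Q LOAD -> counter=8 r=(0,8,7) succ=(0,0,1) retry=(1,1,0)
6. P LOAD -> counter=8 r=(8,8,7) succ=(0,0,1) retry=(1,1,0)
7. P CAS -> counter=9 r=(8,8,7) succ=(1,0,1) retry=(1,1,0)
8. P LOAD -> counter=9 r=(9,8,7) succ=(1,0,1) retry=(1,1,0)
9. P CAS -> counter=10 r=(9,8,7) succ=(2,0,1) retry=(1,1,0)
10. Q CAS -> counter=10 r=(9,8,7) succ=(2,0,1) retry=(1,2,0)
11. Q LOAD -> counter=10 r=(9,10,7) succ=(2,0,1) retry=(1,2,0)
12. Q CAS -> counter=11 r=(9,10,7) succ=(2,1,1) retry=(1,2,0)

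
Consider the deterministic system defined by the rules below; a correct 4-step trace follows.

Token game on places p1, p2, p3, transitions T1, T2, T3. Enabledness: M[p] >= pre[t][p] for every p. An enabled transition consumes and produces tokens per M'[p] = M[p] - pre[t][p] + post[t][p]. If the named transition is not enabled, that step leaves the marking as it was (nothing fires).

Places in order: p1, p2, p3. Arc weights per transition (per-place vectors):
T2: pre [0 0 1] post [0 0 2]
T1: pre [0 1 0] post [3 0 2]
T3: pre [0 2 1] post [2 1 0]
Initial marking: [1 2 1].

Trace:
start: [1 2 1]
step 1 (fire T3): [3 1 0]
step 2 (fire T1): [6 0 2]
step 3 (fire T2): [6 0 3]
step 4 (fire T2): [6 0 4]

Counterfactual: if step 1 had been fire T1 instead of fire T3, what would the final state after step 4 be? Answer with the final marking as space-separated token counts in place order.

(re-executing from step 1 with the substitution; state before step 1: [1 2 1])
step 1 (fire T1): [4 1 3]
step 2 (fire T1): [7 0 5]
step 3 (fire T2): [7 0 6]
step 4 (fire T2): [7 0 7]

7 0 7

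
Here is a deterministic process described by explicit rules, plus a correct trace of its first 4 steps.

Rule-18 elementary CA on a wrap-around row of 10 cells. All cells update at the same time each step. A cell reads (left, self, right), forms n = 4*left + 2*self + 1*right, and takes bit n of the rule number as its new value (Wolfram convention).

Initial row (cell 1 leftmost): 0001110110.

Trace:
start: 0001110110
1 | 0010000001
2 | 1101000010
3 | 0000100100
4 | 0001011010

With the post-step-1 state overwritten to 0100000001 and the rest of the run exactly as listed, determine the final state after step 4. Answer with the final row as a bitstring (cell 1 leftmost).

state after step 1 := 0100000001
2 | 0010000010
3 | 0101000101
4 | 0000101000

0000101000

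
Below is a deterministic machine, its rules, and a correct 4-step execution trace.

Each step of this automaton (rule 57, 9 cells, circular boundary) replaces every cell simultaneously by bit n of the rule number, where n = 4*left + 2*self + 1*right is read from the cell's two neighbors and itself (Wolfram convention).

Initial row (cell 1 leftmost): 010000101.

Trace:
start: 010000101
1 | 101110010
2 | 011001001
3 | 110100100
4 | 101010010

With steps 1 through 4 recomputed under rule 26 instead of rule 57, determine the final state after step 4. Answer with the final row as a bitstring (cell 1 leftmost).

011010100

(re-executing steps 1..4 under rule 26; state before step 1: 010000101)
1 | 001001000
2 | 010110100
3 | 100100010
4 | 011010100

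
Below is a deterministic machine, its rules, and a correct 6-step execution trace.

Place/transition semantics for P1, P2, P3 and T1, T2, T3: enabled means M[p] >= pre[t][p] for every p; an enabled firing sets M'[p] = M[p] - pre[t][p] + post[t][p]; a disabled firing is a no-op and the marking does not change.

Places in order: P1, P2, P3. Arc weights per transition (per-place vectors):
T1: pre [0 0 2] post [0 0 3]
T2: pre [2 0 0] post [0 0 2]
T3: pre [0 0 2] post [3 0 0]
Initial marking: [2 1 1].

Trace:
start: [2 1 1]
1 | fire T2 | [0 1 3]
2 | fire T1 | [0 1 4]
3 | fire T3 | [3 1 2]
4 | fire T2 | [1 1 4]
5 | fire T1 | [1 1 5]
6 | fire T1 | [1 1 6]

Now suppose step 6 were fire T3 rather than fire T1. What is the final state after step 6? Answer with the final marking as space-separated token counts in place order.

4 1 3

(re-executing from step 6 with the substitution; state before step 6: [1 1 5])
6 | fire T3 | [4 1 3]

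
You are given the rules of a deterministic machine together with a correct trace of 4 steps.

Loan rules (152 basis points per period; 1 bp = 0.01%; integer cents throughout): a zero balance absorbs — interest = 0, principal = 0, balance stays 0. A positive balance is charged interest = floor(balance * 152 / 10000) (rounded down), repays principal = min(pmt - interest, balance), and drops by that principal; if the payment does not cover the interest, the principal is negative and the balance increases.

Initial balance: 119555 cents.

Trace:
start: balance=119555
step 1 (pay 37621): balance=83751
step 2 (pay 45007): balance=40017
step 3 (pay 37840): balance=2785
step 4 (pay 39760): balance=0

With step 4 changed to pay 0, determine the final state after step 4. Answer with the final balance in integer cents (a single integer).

(re-executing from step 4 with the substitution; state before step 4: balance=2785)
step 4 (pay 0): balance=2827

2827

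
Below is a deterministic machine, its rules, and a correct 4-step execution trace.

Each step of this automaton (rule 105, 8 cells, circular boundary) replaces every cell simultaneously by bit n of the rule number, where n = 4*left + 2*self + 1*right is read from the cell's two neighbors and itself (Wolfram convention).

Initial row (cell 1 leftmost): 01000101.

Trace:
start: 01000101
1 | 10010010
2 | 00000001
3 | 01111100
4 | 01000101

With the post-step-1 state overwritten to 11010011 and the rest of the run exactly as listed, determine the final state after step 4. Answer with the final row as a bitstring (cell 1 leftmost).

01110011

state after step 1 := 11010011
2 | 01100010
3 | 01101000
4 | 01110011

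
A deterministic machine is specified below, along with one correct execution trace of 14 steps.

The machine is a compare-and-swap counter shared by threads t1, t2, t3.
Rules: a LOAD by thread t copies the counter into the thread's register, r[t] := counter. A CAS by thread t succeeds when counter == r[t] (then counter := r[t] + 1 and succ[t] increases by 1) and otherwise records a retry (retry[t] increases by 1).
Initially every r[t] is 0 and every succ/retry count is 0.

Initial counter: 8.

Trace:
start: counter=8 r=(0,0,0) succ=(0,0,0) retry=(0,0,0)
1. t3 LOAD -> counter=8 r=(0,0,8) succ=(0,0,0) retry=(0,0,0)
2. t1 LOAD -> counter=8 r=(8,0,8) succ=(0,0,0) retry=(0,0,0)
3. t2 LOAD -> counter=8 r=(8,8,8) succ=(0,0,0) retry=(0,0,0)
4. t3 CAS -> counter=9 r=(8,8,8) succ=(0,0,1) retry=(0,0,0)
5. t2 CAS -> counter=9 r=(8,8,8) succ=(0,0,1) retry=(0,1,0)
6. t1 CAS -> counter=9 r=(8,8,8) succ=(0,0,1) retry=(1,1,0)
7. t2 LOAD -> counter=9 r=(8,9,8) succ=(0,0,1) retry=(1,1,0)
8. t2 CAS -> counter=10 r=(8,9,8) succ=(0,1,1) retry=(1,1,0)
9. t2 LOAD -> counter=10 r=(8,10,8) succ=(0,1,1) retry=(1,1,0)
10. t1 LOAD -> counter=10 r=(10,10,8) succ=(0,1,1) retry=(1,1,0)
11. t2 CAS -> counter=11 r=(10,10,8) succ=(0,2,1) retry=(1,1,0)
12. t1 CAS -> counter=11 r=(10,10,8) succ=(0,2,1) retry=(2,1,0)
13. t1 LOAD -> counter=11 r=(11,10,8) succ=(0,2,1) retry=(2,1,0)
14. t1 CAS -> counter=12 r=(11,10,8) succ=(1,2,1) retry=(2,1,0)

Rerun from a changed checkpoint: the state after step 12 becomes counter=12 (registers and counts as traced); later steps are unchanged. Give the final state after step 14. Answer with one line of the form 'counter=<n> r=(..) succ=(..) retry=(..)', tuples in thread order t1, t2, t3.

state after step 12 := counter=12 r=(10,10,8) succ=(0,2,1) retry=(2,1,0)
13. t1 LOAD -> counter=12 r=(12,10,8) succ=(0,2,1) retry=(2,1,0)
14. t1 CAS -> counter=13 r=(12,10,8) succ=(1,2,1) retry=(2,1,0)

counter=13 r=(12,10,8) succ=(1,2,1) retry=(2,1,0)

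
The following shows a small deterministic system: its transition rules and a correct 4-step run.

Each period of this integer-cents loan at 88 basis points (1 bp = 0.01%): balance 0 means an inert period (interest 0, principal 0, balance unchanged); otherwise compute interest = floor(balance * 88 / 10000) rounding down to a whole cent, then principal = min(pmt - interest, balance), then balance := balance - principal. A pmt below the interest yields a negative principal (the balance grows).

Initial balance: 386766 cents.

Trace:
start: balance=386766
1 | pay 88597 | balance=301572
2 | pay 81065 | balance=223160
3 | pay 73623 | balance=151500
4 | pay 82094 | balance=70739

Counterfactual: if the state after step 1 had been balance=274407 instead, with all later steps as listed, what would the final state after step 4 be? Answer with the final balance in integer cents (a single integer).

42850

state after step 1 := balance=274407
2 | pay 81065 | balance=195756
3 | pay 73623 | balance=123855
4 | pay 82094 | balance=42850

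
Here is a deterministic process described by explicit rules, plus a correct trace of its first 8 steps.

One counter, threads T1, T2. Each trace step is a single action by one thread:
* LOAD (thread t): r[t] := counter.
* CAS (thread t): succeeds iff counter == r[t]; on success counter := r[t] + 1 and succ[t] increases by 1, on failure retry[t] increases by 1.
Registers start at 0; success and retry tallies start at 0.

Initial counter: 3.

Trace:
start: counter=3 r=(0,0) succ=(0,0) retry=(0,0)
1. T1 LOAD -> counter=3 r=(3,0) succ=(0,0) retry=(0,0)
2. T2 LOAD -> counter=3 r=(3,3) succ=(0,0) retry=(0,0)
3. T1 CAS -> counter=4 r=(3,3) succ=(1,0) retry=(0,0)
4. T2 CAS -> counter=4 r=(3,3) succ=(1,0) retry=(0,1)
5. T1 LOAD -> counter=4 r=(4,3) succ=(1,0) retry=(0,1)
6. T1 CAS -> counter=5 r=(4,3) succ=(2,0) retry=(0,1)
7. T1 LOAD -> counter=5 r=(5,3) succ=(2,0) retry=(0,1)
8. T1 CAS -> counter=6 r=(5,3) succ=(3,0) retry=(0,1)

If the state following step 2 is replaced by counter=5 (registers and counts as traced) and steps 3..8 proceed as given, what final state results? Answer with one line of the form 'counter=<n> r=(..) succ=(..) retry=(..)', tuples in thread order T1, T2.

state after step 2 := counter=5 r=(3,3) succ=(0,0) retry=(0,0)
3. T1 CAS -> counter=5 r=(3,3) succ=(0,0) retry=(1,0)
4. T2 CAS -> counter=5 r=(3,3) succ=(0,0) retry=(1,1)
5. T1 LOAD -> counter=5 r=(5,3) succ=(0,0) retry=(1,1)
6. T1 CAS -> counter=6 r=(5,3) succ=(1,0) retry=(1,1)
7. T1 LOAD -> counter=6 r=(6,3) succ=(1,0) retry=(1,1)
8. T1 CAS -> counter=7 r=(6,3) succ=(2,0) retry=(1,1)

counter=7 r=(6,3) succ=(2,0) retry=(1,1)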